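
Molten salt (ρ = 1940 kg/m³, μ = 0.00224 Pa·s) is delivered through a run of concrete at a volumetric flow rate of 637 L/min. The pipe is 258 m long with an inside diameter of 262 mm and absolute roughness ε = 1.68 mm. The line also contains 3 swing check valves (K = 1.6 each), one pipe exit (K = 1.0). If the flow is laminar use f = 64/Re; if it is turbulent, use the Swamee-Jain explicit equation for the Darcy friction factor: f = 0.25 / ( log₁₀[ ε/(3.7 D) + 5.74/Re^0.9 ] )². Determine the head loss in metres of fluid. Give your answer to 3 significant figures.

h_f ≈ 0.0794 m

Q = 637 L/min = 637/60000 = 0.01062 m³/s.
Cross-sectional area A = πD²/4 = π(0.262)²/4 = 0.05391 m²; mean velocity V = Q/A = 0.01062/0.05391 = 0.1969 m/s.
Reynolds number Re = ρVD/μ = 1940 · 0.1969 · 0.262 / 0.00224 = 4.468e+04.
Re > 4000 → turbulent. Relative roughness ε/D = 0.00168/0.262 = 0.00641. Swamee-Jain: f = 0.25/(log₁₀[0.00641/3.7 + 5.74/4.468e+04^0.9])² = 0.25/(log₁₀[0.00173 + 0.000375])² = 0.25/(-2.676)² = 0.03491.
Total minor-loss coefficient ΣK = 3·1.6 + 1·1 = 5.8.
ΔP = [f·L/D + ΣK]·(ρV²/2) = [0.03491·258/0.262 + 5.8]·(1940·0.1969²/2) = [34.37 + 5.8]·37.62 = 1511 Pa.
Head loss h_f = ΔP/(ρg) = 1511/(1940·9.81) = 0.0794 m.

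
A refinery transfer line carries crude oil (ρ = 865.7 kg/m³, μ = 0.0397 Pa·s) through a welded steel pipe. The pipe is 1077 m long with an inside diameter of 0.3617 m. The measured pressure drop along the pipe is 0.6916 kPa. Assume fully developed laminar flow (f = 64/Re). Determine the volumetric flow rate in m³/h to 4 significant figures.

For laminar flow, f = 64/Re with Re = ρVD/μ, so Darcy-Weisbach reduces to ΔP = 32μLV/D². Solving for V: V = ΔP·D²/(32μL) = 691.6·(0.3617)²/(32·0.0397·1077) = 0.06613 m/s.
Check: Re = ρVD/μ = 865.7·0.06613·0.3617/0.0397 = 521.6 < 2300, so the laminar assumption holds.
Q = V·A = 0.06613·(π/4·0.3617²) = 0.006795 m³/s = 24.46 m³/h.

Q ≈ 24.46 m³/h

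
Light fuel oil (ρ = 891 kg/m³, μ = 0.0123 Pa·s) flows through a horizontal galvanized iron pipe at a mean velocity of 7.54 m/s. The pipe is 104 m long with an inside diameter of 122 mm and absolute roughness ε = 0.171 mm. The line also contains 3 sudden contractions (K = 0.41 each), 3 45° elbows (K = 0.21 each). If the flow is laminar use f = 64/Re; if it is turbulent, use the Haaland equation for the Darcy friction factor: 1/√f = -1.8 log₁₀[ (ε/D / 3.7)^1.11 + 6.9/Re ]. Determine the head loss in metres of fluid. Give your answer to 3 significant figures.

Reynolds number Re = ρVD/μ = 891 · 7.54 · 0.122 / 0.0123 = 6.664e+04.
Re > 4000 → turbulent. Relative roughness ε/D = 0.000171/0.122 = 0.0014. Haaland: 1/√f = -1.8 log₁₀[(0.0014/3.7)^1.11 + 6.9/6.664e+04] = -1.8 log₁₀[0.000159 + 0.000104] = 6.445, so f = 0.02408.
Total minor-loss coefficient ΣK = 3·0.41 + 3·0.21 = 1.86.
ΔP = [f·L/D + ΣK]·(ρV²/2) = [0.02408·104/0.122 + 1.86]·(891·7.54²/2) = [20.52 + 1.86]·2.533e+04 = 5.669e+05 Pa.
Head loss h_f = ΔP/(ρg) = 5.669e+05/(891·9.81) = 64.9 m.

h_f ≈ 64.9 m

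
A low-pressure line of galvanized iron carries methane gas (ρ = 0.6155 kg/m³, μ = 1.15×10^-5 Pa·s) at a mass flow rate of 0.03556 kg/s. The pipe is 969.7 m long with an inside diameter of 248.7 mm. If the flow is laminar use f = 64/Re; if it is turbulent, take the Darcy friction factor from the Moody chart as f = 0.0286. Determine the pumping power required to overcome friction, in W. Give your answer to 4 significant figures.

P ≈ 2.804 W

A = πD²/4 = π(0.2487)²/4 = 0.04858 m²; mean velocity V = ṁ/(ρA) = 0.03556/(0.6155 · 0.04858) = 1.189 m/s.
Reynolds number Re = ρVD/μ = 0.6155 · 1.189 · 0.2487 / 1.15e-05 = 1.583e+04.
Re > 4000 → turbulent; use the Moody-chart value f = 0.0286.
Darcy-Weisbach: ΔP = f(L/D)(ρV²/2) = 0.0286·(969.7/0.2487)·(0.6155·1.189²/2) = 0.0286·3899·0.4353 = 48.54 Pa.
Q = ṁ/ρ = 0.03556/0.6155 = 0.05777 m³/s.
Pumping power P = QΔP = 0.05777·48.54 = 2.8044 W = 2.804 W.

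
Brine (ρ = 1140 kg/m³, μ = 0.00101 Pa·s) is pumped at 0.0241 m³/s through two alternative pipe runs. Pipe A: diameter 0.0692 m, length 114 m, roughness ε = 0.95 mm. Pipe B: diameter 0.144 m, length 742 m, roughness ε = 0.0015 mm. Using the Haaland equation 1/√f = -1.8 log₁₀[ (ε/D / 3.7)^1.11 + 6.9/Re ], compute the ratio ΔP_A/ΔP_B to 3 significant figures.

Pipe A: V = Q/A = 0.0241/0.003761 = 6.408 m/s; Re = 5.005e+05; ε/D = 0.0137; Haaland → f = 0.0425; ΔP_A = f(L/D)(ρV²/2) = 1.639e+06 Pa.
Pipe B: V = Q/A = 0.0241/0.01629 = 1.48 m/s; Re = 2.405e+05; ε/D = 1.04e-05; Haaland → f = 0.01503; ΔP_B = f(L/D)(ρV²/2) = 9.665e+04 Pa.
ΔP_A/ΔP_B = 1.639e+06/9.665e+04 = 17.0.

ΔP_A/ΔP_B ≈ 17.0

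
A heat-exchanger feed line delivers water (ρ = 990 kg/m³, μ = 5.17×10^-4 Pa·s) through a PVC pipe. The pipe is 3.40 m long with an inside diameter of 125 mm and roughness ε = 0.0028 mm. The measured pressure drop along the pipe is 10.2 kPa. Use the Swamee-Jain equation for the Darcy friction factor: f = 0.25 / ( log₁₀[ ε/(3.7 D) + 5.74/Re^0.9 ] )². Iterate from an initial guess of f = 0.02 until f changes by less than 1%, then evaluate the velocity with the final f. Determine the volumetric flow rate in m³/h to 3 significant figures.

Rearranging Darcy-Weisbach: V = √(2·ΔP·D/(f·L·ρ)). With ε/D = 2.8e-06/0.125 = 2.24e-05, iterate starting from f = 0.02:
  f = 0.02 → V = √(2·1.02e+04·0.125/(0.02·3.4·990)) = 6.155 m/s; Re = ρVD/μ = 1.473e+06; f → 0.01154
  f = 0.01154 → V = 8.102 m/s; Re = 1.939e+06; f → 0.01118
  f = 0.01118 → V = 8.233 m/s; Re = 1.971e+06; f → 0.01116
Converged (Δf/f < 1%). With the final f = 0.01116: V = √(2·1.02e+04·0.125/(0.01116·3.4·990)) = 8.24 m/s.
Q = V·A = 8.24·(π/4·0.125²) = 0.1011 m³/s = 364 m³/h.

Q ≈ 364 m³/h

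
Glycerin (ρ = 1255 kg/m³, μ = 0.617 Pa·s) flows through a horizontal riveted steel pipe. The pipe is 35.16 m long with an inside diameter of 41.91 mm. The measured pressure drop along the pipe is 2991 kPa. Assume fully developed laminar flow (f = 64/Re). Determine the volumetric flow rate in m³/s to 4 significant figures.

Q ≈ 0.01044 m³/s

For laminar flow, f = 64/Re with Re = ρVD/μ, so Darcy-Weisbach reduces to ΔP = 32μLV/D². Solving for V: V = ΔP·D²/(32μL) = 2.991e+06·(0.04191)²/(32·0.617·35.16) = 7.568 m/s.
Check: Re = ρVD/μ = 1255·7.568·0.04191/0.617 = 645.1 < 2300, so the laminar assumption holds.
Q = V·A = 7.568·(π/4·0.04191²) = 0.01044 m³/s = 0.01044 m³/s.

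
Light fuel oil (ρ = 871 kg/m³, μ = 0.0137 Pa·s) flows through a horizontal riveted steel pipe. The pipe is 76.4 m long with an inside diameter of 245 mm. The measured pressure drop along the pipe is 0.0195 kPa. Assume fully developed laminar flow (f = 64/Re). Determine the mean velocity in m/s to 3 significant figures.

For laminar flow, f = 64/Re with Re = ρVD/μ, so Darcy-Weisbach reduces to ΔP = 32μLV/D². Solving for V: V = ΔP·D²/(32μL) = 19.5·(0.245)²/(32·0.0137·76.4) = 0.03495 m/s.
Check: Re = ρVD/μ = 871·0.03495·0.245/0.0137 = 544.3 < 2300, so the laminar assumption holds.

V ≈ 0.0349 m/s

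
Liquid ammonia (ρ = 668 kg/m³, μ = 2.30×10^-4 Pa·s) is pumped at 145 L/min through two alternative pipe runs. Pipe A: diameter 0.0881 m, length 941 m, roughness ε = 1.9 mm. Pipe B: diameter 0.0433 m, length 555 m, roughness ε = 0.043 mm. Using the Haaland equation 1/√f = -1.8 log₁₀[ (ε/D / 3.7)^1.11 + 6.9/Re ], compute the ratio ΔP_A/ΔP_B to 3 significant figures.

Pipe A: V = Q/A = 0.002417/0.006096 = 0.3964 m/s; Re = 1.014e+05; ε/D = 0.0216; Haaland → f = 0.05053; ΔP_A = f(L/D)(ρV²/2) = 2.833e+04 Pa.
Pipe B: V = Q/A = 0.002417/0.001473 = 1.641 m/s; Re = 2.064e+05; ε/D = 0.000993; Haaland → f = 0.02085; ΔP_B = f(L/D)(ρV²/2) = 2.404e+05 Pa.
ΔP_A/ΔP_B = 2.833e+04/2.404e+05 = 0.118.

ΔP_A/ΔP_B ≈ 0.118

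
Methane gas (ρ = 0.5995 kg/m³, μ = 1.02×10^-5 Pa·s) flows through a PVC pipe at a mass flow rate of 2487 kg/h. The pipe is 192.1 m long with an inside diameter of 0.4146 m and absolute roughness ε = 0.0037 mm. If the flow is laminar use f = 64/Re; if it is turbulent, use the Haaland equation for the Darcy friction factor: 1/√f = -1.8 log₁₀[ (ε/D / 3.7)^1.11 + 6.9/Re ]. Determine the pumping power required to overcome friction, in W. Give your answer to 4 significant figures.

P ≈ 180.0 W

ṁ = 2487 kg/h = 2487/3600 = 0.6908 kg/s.
A = πD²/4 = π(0.4146)²/4 = 0.135 m²; mean velocity V = ṁ/(ρA) = 0.6908/(0.5995 · 0.135) = 8.536 m/s.
Reynolds number Re = ρVD/μ = 0.5995 · 8.536 · 0.4146 / 1.02e-05 = 2.08e+05.
Re > 4000 → turbulent. Relative roughness ε/D = 3.7e-06/0.4146 = 8.92e-06. Haaland: 1/√f = -1.8 log₁₀[(8.92e-06/3.7)^1.11 + 6.9/2.08e+05] = -1.8 log₁₀[5.81e-07 + 3.32e-05] = 8.049, so f = 0.01544.
Darcy-Weisbach: ΔP = f(L/D)(ρV²/2) = 0.01544·(192.1/0.4146)·(0.5995·8.536²/2) = 0.01544·463.3·21.84 = 156.2 Pa.
Q = ṁ/ρ = 0.6908/0.5995 = 1.152 m³/s.
Pumping power P = QΔP = 1.152·156.2 = 179.98 W = 180.0 W.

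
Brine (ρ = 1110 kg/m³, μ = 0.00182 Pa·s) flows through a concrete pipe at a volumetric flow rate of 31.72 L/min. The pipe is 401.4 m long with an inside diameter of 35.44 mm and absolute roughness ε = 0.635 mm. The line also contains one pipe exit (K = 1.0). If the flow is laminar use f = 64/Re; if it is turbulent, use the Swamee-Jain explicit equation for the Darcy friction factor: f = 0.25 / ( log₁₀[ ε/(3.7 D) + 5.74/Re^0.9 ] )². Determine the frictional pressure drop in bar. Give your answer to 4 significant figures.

ΔP ≈ 0.9222 bar

Q = 31.72 L/min = 31.72/60000 = 0.0005287 m³/s.
Cross-sectional area A = πD²/4 = π(0.03544)²/4 = 0.0009865 m²; mean velocity V = Q/A = 0.0005287/0.0009865 = 0.5359 m/s.
Reynolds number Re = ρVD/μ = 1110 · 0.5359 · 0.03544 / 0.00182 = 1.158e+04.
Re > 4000 → turbulent. Relative roughness ε/D = 0.000635/0.03544 = 0.0179. Swamee-Jain: f = 0.25/(log₁₀[0.0179/3.7 + 5.74/1.158e+04^0.9])² = 0.25/(log₁₀[0.00484 + 0.00126])² = 0.25/(-2.214)² = 0.05099.
Total minor-loss coefficient ΣK = 1·1 = 1.
ΔP = [f·L/D + ΣK]·(ρV²/2) = [0.05099·401.4/0.03544 + 1]·(1110·0.5359²/2) = [577.5 + 1]·159.4 = 9.222e+04 Pa.
ΔP = 9.222e+04 Pa = 0.9222 bar.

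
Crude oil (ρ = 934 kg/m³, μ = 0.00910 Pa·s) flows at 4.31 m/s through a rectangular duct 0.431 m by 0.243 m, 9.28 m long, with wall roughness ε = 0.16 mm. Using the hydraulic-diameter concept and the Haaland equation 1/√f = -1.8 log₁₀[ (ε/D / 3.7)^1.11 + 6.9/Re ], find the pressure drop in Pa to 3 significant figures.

ΔP ≈ 5020 Pa

Hydraulic diameter D_h = 4A/P = 4·(0.431·0.243)/(2·(0.431+0.243)) = 0.4189/1.348 = 0.3108 m.
Re = ρVD_h/μ = 934·4.31·0.3108/0.0091 = 1.375e+05.
ε/D_h = 0.00016/0.3108 = 0.000515; Haaland gives 1/√f = -1.8 log₁₀[5.24e-05+5.02e-05] = 7.18, so f = 0.0194.
ΔP = f(L/D_h)(ρV²/2) = 0.0194·9.28/0.3108·8675 = 5025 Pa.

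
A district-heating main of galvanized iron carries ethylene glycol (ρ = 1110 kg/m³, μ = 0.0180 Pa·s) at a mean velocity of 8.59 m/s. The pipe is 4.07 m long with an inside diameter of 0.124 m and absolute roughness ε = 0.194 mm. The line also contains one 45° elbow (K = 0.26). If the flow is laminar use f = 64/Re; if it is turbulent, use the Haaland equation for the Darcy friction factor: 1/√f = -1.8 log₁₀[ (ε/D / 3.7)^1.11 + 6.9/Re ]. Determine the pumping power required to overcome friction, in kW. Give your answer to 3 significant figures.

Reynolds number Re = ρVD/μ = 1110 · 8.59 · 0.124 / 0.018 = 6.568e+04.
Re > 4000 → turbulent. Relative roughness ε/D = 0.000194/0.124 = 0.00156. Haaland: 1/√f = -1.8 log₁₀[(0.00156/3.7)^1.11 + 6.9/6.568e+04] = -1.8 log₁₀[0.00018 + 0.000105] = 6.381, so f = 0.02456.
Total minor-loss coefficient ΣK = 1·0.26 = 0.26.
ΔP = [f·L/D + ΣK]·(ρV²/2) = [0.02456·4.07/0.124 + 0.26]·(1110·8.59²/2) = [0.806 + 0.26]·4.095e+04 = 4.366e+04 Pa.
Q = V·A = 8.59·0.01208 = 0.1037 m³/s.
Pumping power P = QΔP = 0.1037·4.366e+04 = 4529 W = 4.53 kW.

P ≈ 4.53 kW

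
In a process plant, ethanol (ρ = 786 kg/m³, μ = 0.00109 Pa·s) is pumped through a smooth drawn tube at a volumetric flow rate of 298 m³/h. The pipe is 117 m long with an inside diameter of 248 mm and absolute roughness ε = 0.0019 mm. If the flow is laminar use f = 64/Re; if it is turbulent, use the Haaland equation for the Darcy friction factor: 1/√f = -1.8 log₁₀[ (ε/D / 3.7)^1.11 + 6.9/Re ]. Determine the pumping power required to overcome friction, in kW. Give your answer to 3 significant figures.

P ≈ 0.647 kW

Q = 298 m³/h = 298/3600 = 0.08278 m³/s.
Cross-sectional area A = πD²/4 = π(0.248)²/4 = 0.04831 m²; mean velocity V = Q/A = 0.08278/0.04831 = 1.714 m/s.
Reynolds number Re = ρVD/μ = 786 · 1.714 · 0.248 / 0.00109 = 3.065e+05.
Re > 4000 → turbulent. Relative roughness ε/D = 1.9e-06/0.248 = 7.66e-06. Haaland: 1/√f = -1.8 log₁₀[(7.66e-06/3.7)^1.11 + 6.9/3.065e+05] = -1.8 log₁₀[4.91e-07 + 2.25e-05] = 8.349, so f = 0.01435.
Darcy-Weisbach: ΔP = f(L/D)(ρV²/2) = 0.01435·(117/0.248)·(786·1.714²/2) = 0.01435·471.8·1154 = 7811 Pa.
Pumping power P = QΔP = 0.08278·7811 = 646.6 W = 0.647 kW.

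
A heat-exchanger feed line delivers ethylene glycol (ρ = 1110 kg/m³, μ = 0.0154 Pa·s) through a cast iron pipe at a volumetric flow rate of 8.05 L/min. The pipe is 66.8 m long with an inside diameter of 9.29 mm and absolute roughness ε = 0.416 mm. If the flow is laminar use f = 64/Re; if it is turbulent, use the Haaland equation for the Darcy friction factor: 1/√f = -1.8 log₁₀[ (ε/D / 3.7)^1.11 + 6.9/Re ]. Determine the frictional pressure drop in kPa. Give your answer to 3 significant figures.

ΔP ≈ 755 kPa

Q = 8.05 L/min = 8.05/60000 = 0.0001342 m³/s.
Cross-sectional area A = πD²/4 = π(0.00929)²/4 = 6.778e-05 m²; mean velocity V = Q/A = 0.0001342/6.778e-05 = 1.979 m/s.
Reynolds number Re = ρVD/μ = 1110 · 1.979 · 0.00929 / 0.0154 = 1325.
Re < 2300 → laminar flow, so f = 64/Re = 64/1325 = 0.04829 (the turbulent correlation is not needed).
Darcy-Weisbach: ΔP = f(L/D)(ρV²/2) = 0.04829·(66.8/0.00929)·(1110·1.979²/2) = 0.04829·7191·2174 = 7.55e+05 Pa.
ΔP = 7.55e+05 Pa = 755 kPa.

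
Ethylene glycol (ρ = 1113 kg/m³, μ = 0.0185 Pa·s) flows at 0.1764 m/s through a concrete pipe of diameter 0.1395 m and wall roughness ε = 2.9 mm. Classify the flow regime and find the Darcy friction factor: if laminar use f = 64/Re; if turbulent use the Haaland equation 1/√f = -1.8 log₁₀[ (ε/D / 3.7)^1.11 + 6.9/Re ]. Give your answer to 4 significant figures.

Re = ρVD/μ = 1113·0.1764·0.1395/0.0185 = 1480.
Re < 2300 → laminar, so f = 64/Re = 0.04323 (roughness is irrelevant in laminar flow).

f ≈ 0.04323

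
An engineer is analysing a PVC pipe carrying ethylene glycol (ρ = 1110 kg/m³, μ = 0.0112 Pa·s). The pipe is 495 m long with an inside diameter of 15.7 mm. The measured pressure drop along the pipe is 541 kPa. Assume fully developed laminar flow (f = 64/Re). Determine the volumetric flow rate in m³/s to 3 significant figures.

For laminar flow, f = 64/Re with Re = ρVD/μ, so Darcy-Weisbach reduces to ΔP = 32μLV/D². Solving for V: V = ΔP·D²/(32μL) = 5.41e+05·(0.0157)²/(32·0.0112·495) = 0.7517 m/s.
Check: Re = ρVD/μ = 1110·0.7517·0.0157/0.0112 = 1170 < 2300, so the laminar assumption holds.
Q = V·A = 0.7517·(π/4·0.0157²) = 0.0001455 m³/s = 1.46×10^-4 m³/s.

Q ≈ 1.46×10^-4 m³/s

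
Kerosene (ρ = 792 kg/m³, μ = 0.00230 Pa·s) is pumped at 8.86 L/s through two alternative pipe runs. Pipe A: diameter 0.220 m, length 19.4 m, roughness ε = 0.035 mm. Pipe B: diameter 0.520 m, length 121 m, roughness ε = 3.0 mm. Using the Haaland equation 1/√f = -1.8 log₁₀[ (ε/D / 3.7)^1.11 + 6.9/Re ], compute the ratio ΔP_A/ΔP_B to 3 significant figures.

Pipe A: V = Q/A = 0.00886/0.03801 = 0.2331 m/s; Re = 1.766e+04; ε/D = 0.000159; Haaland → f = 0.02682; ΔP_A = f(L/D)(ρV²/2) = 50.87 Pa.
Pipe B: V = Q/A = 0.00886/0.2124 = 0.04172 m/s; Re = 7470; ε/D = 0.00577; Haaland → f = 0.04016; ΔP_B = f(L/D)(ρV²/2) = 6.441 Pa.
ΔP_A/ΔP_B = 50.87/6.441 = 7.90.

ΔP_A/ΔP_B ≈ 7.90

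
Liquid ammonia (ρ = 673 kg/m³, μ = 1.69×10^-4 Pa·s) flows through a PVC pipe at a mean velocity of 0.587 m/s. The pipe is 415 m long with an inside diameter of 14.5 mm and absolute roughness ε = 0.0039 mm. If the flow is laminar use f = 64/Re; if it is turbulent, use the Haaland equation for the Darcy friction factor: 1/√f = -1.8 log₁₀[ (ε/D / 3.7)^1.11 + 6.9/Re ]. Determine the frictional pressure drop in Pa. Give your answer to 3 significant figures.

ΔP ≈ 77300 Pa

Reynolds number Re = ρVD/μ = 673 · 0.587 · 0.0145 / 0.000169 = 3.389e+04.
Re > 4000 → turbulent. Relative roughness ε/D = 3.9e-06/0.0145 = 0.000269. Haaland: 1/√f = -1.8 log₁₀[(0.000269/3.7)^1.11 + 6.9/3.389e+04] = -1.8 log₁₀[2.55e-05 + 0.000204] = 6.552, so f = 0.02329.
Darcy-Weisbach: ΔP = f(L/D)(ρV²/2) = 0.02329·(415/0.0145)·(673·0.587²/2) = 0.02329·2.862e+04·115.9 = 7.73e+04 Pa.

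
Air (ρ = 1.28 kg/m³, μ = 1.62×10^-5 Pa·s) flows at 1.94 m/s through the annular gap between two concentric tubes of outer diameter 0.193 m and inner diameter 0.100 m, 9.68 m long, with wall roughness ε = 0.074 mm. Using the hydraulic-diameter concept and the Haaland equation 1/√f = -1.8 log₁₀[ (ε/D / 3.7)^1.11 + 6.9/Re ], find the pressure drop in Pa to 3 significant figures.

ΔP ≈ 7.35 Pa

Hydraulic diameter D_h = 4A/P = D_o - D_i = 0.193 - 0.1 = 0.093 m.
Re = ρVD_h/μ = 1.28·1.94·0.093/1.62e-05 = 1.426e+04.
ε/D_h = 7.4e-05/0.093 = 0.000796; Haaland gives 1/√f = -1.8 log₁₀[8.49e-05+0.000484] = 5.841, so f = 0.02931.
ΔP = f(L/D_h)(ρV²/2) = 0.02931·9.68/0.093·2.409 = 7.349 Pa.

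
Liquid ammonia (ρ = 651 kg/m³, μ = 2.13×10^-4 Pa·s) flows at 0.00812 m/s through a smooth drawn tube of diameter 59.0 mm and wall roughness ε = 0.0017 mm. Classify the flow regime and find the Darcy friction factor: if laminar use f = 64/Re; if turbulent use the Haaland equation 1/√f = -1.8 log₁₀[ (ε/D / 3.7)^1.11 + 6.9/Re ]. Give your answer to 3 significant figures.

Re = ρVD/μ = 651·0.00812·0.059/0.000213 = 1464.
Re < 2300 → laminar, so f = 64/Re = 0.04371 (roughness is irrelevant in laminar flow).

f ≈ 0.0437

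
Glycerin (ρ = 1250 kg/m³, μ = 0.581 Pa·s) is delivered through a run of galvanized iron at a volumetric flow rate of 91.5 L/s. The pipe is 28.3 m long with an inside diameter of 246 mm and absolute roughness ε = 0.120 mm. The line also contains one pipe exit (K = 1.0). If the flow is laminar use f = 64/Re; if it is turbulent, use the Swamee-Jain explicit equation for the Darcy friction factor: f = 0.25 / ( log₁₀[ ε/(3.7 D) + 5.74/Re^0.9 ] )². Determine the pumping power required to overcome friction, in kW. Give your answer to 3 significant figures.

Q = 91.5 L/s = 91.5/1000 = 0.0915 m³/s.
Cross-sectional area A = πD²/4 = π(0.246)²/4 = 0.04753 m²; mean velocity V = Q/A = 0.0915/0.04753 = 1.925 m/s.
Reynolds number Re = ρVD/μ = 1250 · 1.925 · 0.246 / 0.581 = 1019.
Re < 2300 → laminar flow, so f = 64/Re = 64/1019 = 0.06281 (the turbulent correlation is not needed).
Total minor-loss coefficient ΣK = 1·1 = 1.
ΔP = [f·L/D + ΣK]·(ρV²/2) = [0.06281·28.3/0.246 + 1]·(1250·1.925²/2) = [7.226 + 1]·2316 = 1.905e+04 Pa.
Pumping power P = QΔP = 0.0915·1.905e+04 = 1743 W = 1.74 kW.

P ≈ 1.74 kW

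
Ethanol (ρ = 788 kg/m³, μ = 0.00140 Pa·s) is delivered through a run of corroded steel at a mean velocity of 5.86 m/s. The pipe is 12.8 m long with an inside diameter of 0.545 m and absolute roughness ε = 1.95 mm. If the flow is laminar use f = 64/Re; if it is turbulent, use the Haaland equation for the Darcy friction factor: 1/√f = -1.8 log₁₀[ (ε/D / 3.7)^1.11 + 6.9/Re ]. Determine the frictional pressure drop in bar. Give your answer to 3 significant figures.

ΔP ≈ 0.0878 bar

Reynolds number Re = ρVD/μ = 788 · 5.86 · 0.545 / 0.0014 = 1.798e+06.
Re > 4000 → turbulent. Relative roughness ε/D = 0.00195/0.545 = 0.00358. Haaland: 1/√f = -1.8 log₁₀[(0.00358/3.7)^1.11 + 6.9/1.798e+06] = -1.8 log₁₀[0.000451 + 3.84e-06] = 6.016, so f = 0.02763.
Darcy-Weisbach: ΔP = f(L/D)(ρV²/2) = 0.02763·(12.8/0.545)·(788·5.86²/2) = 0.02763·23.49·1.353e+04 = 8779 Pa.
ΔP = 8779 Pa = 0.0878 bar.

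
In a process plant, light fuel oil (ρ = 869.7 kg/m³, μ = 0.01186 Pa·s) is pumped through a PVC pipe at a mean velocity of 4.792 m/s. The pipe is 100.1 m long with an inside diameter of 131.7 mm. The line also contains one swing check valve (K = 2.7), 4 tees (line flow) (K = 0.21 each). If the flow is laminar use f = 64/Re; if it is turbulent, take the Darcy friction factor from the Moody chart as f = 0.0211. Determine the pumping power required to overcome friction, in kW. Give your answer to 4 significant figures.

Reynolds number Re = ρVD/μ = 869.7 · 4.792 · 0.1317 / 0.0119 = 4.628e+04.
Re > 4000 → turbulent; use the Moody-chart value f = 0.0211.
Total minor-loss coefficient ΣK = 1·2.7 + 4·0.21 = 3.54.
ΔP = [f·L/D + ΣK]·(ρV²/2) = [0.0211·100.1/0.1317 + 3.54]·(869.7·4.792²/2) = [16.04 + 3.54]·9986 = 1.955e+05 Pa.
Q = V·A = 4.792·0.01362 = 0.06528 m³/s.
Pumping power P = QΔP = 0.06528·1.955e+05 = 12762 W = 12.76 kW.

P ≈ 12.76 kW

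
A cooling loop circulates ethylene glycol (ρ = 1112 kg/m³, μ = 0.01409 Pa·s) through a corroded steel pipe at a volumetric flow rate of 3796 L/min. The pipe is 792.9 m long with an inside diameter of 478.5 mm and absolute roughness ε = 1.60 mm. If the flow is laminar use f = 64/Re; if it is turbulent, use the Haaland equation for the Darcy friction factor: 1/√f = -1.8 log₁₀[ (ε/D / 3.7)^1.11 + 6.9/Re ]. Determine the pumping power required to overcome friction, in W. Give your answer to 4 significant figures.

P ≈ 242.9 W

Q = 3796 L/min = 3796/60000 = 0.06327 m³/s.
Cross-sectional area A = πD²/4 = π(0.4785)²/4 = 0.1798 m²; mean velocity V = Q/A = 0.06327/0.1798 = 0.3518 m/s.
Reynolds number Re = ρVD/μ = 1112 · 0.3518 · 0.4785 / 0.0141 = 1.329e+04.
Re > 4000 → turbulent. Relative roughness ε/D = 0.0016/0.4785 = 0.00334. Haaland: 1/√f = -1.8 log₁₀[(0.00334/3.7)^1.11 + 6.9/1.329e+04] = -1.8 log₁₀[0.000418 + 0.000519] = 5.451, so f = 0.03366.
Darcy-Weisbach: ΔP = f(L/D)(ρV²/2) = 0.03366·(792.9/0.4785)·(1112·0.3518²/2) = 0.03366·1657·68.82 = 3839 Pa.
Pumping power P = QΔP = 0.06327·3839 = 242.85 W = 242.9 W.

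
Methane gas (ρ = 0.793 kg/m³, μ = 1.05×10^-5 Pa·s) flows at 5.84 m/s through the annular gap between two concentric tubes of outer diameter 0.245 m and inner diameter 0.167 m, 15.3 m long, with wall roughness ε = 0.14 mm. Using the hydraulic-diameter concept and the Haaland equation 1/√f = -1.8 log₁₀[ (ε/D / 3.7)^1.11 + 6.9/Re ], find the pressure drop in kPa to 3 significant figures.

Hydraulic diameter D_h = 4A/P = D_o - D_i = 0.245 - 0.167 = 0.078 m.
Re = ρVD_h/μ = 0.793·5.84·0.078/1.05e-05 = 3.44e+04.
ε/D_h = 0.00014/0.078 = 0.00179; Haaland gives 1/√f = -1.8 log₁₀[0.00021+0.000201] = 6.097, so f = 0.0269.
ΔP = f(L/D_h)(ρV²/2) = 0.0269·15.3/0.078·13.52 = 71.36 Pa.
ΔP = 0.0714 kPa.

ΔP ≈ 0.0714 kPa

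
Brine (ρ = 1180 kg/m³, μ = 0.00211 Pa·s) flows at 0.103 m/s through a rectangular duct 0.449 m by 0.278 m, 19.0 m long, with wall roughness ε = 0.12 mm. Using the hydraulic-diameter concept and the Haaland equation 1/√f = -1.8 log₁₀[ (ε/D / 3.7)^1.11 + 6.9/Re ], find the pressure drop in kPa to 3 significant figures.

Hydraulic diameter D_h = 4A/P = 4·(0.449·0.278)/(2·(0.449+0.278)) = 0.4993/1.454 = 0.3434 m.
Re = ρVD_h/μ = 1180·0.103·0.3434/0.00211 = 1.978e+04.
ε/D_h = 0.00012/0.3434 = 0.000349; Haaland gives 1/√f = -1.8 log₁₀[3.41e-05+0.000349] = 6.15, so f = 0.02644.
ΔP = f(L/D_h)(ρV²/2) = 0.02644·19/0.3434·6.259 = 9.156 Pa.
ΔP = 0.00916 kPa.

ΔP ≈ 0.00916 kPa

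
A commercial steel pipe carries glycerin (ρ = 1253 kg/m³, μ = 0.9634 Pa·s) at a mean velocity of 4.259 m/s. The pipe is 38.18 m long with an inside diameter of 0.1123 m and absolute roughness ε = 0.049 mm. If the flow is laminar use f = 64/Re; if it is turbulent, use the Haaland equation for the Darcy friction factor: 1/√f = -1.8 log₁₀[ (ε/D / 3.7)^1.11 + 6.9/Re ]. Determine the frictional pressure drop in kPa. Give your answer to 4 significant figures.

Reynolds number Re = ρVD/μ = 1253 · 4.259 · 0.1123 / 0.963 = 622.1.
Re < 2300 → laminar flow, so f = 64/Re = 64/622.1 = 0.1029 (the turbulent correlation is not needed).
Darcy-Weisbach: ΔP = f(L/D)(ρV²/2) = 0.1029·(38.18/0.1123)·(1253·4.259²/2) = 0.1029·340·1.136e+04 = 3.975e+05 Pa.
ΔP = 3.975e+05 Pa = 397.5 kPa.

ΔP ≈ 397.5 kPa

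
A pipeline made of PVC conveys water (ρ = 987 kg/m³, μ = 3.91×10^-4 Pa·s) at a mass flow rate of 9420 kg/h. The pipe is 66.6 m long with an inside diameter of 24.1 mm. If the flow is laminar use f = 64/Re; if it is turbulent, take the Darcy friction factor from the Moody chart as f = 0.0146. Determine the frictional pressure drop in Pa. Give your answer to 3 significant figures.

ΔP ≈ 673000 Pa

ṁ = 9420 kg/h = 9420/3600 = 2.617 kg/s.
A = πD²/4 = π(0.0241)²/4 = 0.0004562 m²; mean velocity V = ṁ/(ρA) = 2.617/(987 · 0.0004562) = 5.812 m/s.
Reynolds number Re = ρVD/μ = 987 · 5.812 · 0.0241 / 0.000391 = 3.536e+05.
Re > 4000 → turbulent; use the Moody-chart value f = 0.0146.
Darcy-Weisbach: ΔP = f(L/D)(ρV²/2) = 0.0146·(66.6/0.0241)·(987·5.812²/2) = 0.0146·2763·1.667e+04 = 6.725e+05 Pa.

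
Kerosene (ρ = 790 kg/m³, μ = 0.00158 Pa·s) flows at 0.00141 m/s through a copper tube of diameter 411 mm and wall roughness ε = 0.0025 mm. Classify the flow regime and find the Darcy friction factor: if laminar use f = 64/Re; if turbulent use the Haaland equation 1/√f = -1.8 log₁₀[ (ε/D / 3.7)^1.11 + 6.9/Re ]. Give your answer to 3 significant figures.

Re = ρVD/μ = 790·0.00141·0.411/0.00158 = 289.8.
Re < 2300 → laminar, so f = 64/Re = 0.2209 (roughness is irrelevant in laminar flow).

f ≈ 0.221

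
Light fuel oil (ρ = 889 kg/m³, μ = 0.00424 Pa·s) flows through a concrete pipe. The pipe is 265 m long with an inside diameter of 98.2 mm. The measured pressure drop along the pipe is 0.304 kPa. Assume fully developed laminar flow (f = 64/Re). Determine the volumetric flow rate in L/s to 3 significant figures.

For laminar flow, f = 64/Re with Re = ρVD/μ, so Darcy-Weisbach reduces to ΔP = 32μLV/D². Solving for V: V = ΔP·D²/(32μL) = 304·(0.0982)²/(32·0.00424·265) = 0.08153 m/s.
Check: Re = ρVD/μ = 889·0.08153·0.0982/0.00424 = 1679 < 2300, so the laminar assumption holds.
Q = V·A = 0.08153·(π/4·0.0982²) = 0.0006175 m³/s = 0.618 L/s.

Q ≈ 0.618 L/s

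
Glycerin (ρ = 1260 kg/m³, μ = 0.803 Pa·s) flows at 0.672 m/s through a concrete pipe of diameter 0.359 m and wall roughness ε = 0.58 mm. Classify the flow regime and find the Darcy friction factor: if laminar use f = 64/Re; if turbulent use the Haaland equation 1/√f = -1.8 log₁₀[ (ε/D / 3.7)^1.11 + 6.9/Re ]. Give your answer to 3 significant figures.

f ≈ 0.169

Re = ρVD/μ = 1260·0.672·0.359/0.803 = 378.5.
Re < 2300 → laminar, so f = 64/Re = 0.1691 (roughness is irrelevant in laminar flow).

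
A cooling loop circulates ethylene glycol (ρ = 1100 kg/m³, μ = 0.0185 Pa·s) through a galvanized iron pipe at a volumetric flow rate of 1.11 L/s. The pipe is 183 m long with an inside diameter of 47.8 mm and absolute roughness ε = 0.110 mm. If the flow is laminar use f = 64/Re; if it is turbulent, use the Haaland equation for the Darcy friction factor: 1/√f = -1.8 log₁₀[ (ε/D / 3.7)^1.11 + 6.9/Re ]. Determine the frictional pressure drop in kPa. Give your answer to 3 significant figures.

Q = 1.11 L/s = 1.11/1000 = 0.00111 m³/s.
Cross-sectional area A = πD²/4 = π(0.0478)²/4 = 0.001795 m²; mean velocity V = Q/A = 0.00111/0.001795 = 0.6186 m/s.
Reynolds number Re = ρVD/μ = 1100 · 0.6186 · 0.0478 / 0.0185 = 1758.
Re < 2300 → laminar flow, so f = 64/Re = 64/1758 = 0.0364 (the turbulent correlation is not needed).
Darcy-Weisbach: ΔP = f(L/D)(ρV²/2) = 0.0364·(183/0.0478)·(1100·0.6186²/2) = 0.0364·3828·210.4 = 2.933e+04 Pa.
ΔP = 2.933e+04 Pa = 29.3 kPa.

ΔP ≈ 29.3 kPa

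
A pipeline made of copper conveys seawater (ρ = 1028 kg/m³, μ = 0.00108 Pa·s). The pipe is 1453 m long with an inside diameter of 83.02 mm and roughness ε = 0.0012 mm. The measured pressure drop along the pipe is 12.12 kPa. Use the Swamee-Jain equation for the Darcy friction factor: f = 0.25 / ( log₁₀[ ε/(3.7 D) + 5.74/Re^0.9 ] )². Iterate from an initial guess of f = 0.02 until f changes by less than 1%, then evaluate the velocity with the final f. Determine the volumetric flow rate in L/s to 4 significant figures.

Q ≈ 1.218 L/s

Rearranging Darcy-Weisbach: V = √(2·ΔP·D/(f·L·ρ)). With ε/D = 1.2e-06/0.08302 = 1.45e-05, iterate starting from f = 0.02:
  f = 0.02 → V = √(2·1.212e+04·0.08302/(0.02·1453·1028)) = 0.2595 m/s; Re = ρVD/μ = 2.051e+04; f → 0.02569
  f = 0.02569 → V = 0.229 m/s; Re = 1.81e+04; f → 0.02651
  f = 0.02651 → V = 0.2254 m/s; Re = 1.781e+04; f → 0.02662
Converged (Δf/f < 1%). With the final f = 0.02662: V = √(2·1.212e+04·0.08302/(0.02662·1453·1028)) = 0.225 m/s.
Q = V·A = 0.225·(π/4·0.08302²) = 0.001218 m³/s = 1.218 L/s.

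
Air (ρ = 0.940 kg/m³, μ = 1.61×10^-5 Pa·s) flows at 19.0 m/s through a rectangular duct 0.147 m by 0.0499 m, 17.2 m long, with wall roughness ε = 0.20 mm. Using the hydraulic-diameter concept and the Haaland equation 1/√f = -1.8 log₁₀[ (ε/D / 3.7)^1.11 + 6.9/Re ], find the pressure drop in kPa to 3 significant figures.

Hydraulic diameter D_h = 4A/P = 4·(0.147·0.0499)/(2·(0.147+0.0499)) = 0.02934/0.3938 = 0.07451 m.
Re = ρVD_h/μ = 0.94·19·0.07451/1.61e-05 = 8.265e+04.
ε/D_h = 0.0002/0.07451 = 0.00268; Haaland gives 1/√f = -1.8 log₁₀[0.000328+8.35e-05] = 6.095, so f = 0.02692.
ΔP = f(L/D_h)(ρV²/2) = 0.02692·17.2/0.07451·169.7 = 1054 Pa.
ΔP = 1.05 kPa.

ΔP ≈ 1.05 kPa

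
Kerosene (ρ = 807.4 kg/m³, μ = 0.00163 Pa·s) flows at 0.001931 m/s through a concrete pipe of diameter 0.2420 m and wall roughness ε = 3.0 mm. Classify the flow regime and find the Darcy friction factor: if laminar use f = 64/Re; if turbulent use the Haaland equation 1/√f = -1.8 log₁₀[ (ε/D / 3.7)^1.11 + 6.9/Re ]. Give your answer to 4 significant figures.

f ≈ 0.2765

Re = ρVD/μ = 807.4·0.001931·0.242/0.00163 = 231.5.
Re < 2300 → laminar, so f = 64/Re = 0.2765 (roughness is irrelevant in laminar flow).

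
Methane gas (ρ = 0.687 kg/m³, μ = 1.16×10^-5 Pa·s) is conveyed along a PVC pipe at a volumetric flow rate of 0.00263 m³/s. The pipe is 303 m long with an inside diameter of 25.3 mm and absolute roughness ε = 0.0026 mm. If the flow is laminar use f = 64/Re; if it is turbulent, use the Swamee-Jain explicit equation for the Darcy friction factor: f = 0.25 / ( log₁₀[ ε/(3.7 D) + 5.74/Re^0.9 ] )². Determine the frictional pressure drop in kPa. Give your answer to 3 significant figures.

Cross-sectional area A = πD²/4 = π(0.0253)²/4 = 0.0005027 m²; mean velocity V = Q/A = 0.00263/0.0005027 = 5.231 m/s.
Reynolds number Re = ρVD/μ = 0.687 · 5.231 · 0.0253 / 1.16e-05 = 7839.
Re > 4000 → turbulent. Relative roughness ε/D = 2.6e-06/0.0253 = 0.000103. Swamee-Jain: f = 0.25/(log₁₀[0.000103/3.7 + 5.74/7839^0.9])² = 0.25/(log₁₀[2.78e-05 + 0.0018])² = 0.25/(-2.739)² = 0.03332.
Darcy-Weisbach: ΔP = f(L/D)(ρV²/2) = 0.03332·(303/0.0253)·(0.687·5.231²/2) = 0.03332·1.198e+04·9.401 = 3751 Pa.
ΔP = 3751 Pa = 3.75 kPa.

ΔP ≈ 3.75 kPa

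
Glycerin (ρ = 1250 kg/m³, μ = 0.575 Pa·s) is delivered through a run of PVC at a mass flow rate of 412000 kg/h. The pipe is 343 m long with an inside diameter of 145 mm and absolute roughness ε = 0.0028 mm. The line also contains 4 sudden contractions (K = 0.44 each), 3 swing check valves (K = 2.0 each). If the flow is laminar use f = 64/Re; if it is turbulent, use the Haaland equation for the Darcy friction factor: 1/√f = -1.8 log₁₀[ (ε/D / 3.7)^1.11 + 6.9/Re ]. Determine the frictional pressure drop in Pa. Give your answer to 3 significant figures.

ΔP ≈ 1.81×10^6 Pa

ṁ = 412000 kg/h = 412000/3600 = 114.4 kg/s.
A = πD²/4 = π(0.145)²/4 = 0.01651 m²; mean velocity V = ṁ/(ρA) = 114.4/(1250 · 0.01651) = 5.544 m/s.
Reynolds number Re = ρVD/μ = 1250 · 5.544 · 0.145 / 0.575 = 1748.
Re < 2300 → laminar flow, so f = 64/Re = 64/1748 = 0.03662 (the turbulent correlation is not needed).
Total minor-loss coefficient ΣK = 4·0.44 + 3·2 = 7.76.
ΔP = [f·L/D + ΣK]·(ρV²/2) = [0.03662·343/0.145 + 7.76]·(1250·5.544²/2) = [86.62 + 7.76]·1.921e+04 = 1.813e+06 Pa.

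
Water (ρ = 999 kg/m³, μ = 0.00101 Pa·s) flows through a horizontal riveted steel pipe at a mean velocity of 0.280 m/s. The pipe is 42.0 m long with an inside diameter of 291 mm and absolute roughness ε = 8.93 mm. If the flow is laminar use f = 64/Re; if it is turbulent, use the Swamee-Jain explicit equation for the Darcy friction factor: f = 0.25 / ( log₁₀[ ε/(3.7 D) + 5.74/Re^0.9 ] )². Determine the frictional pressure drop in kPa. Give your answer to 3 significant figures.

Reynolds number Re = ρVD/μ = 999 · 0.28 · 0.291 / 0.00101 = 8.059e+04.
Re > 4000 → turbulent. Relative roughness ε/D = 0.00893/0.291 = 0.0307. Swamee-Jain: f = 0.25/(log₁₀[0.0307/3.7 + 5.74/8.059e+04^0.9])² = 0.25/(log₁₀[0.00829 + 0.00022])² = 0.25/(-2.07)² = 0.05835.
Darcy-Weisbach: ΔP = f(L/D)(ρV²/2) = 0.05835·(42/0.291)·(999·0.28²/2) = 0.05835·144.3·39.16 = 329.8 Pa.
ΔP = 329.8 Pa = 0.330 kPa.

ΔP ≈ 0.330 kPa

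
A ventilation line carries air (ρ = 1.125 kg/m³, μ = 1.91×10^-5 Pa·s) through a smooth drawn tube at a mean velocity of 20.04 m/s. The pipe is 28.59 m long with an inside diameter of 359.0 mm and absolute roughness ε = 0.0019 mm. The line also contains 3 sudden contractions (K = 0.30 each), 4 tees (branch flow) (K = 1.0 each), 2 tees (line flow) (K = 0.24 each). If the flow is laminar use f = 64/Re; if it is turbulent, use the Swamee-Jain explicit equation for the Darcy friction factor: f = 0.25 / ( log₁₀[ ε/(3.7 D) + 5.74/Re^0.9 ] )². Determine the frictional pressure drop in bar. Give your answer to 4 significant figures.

Reynolds number Re = ρVD/μ = 1.125 · 20.04 · 0.359 / 1.91e-05 = 4.238e+05.
Re > 4000 → turbulent. Relative roughness ε/D = 1.9e-06/0.359 = 5.29e-06. Swamee-Jain: f = 0.25/(log₁₀[5.29e-06/3.7 + 5.74/4.238e+05^0.9])² = 0.25/(log₁₀[1.43e-06 + 4.95e-05])² = 0.25/(-4.293)² = 0.01356.
Total minor-loss coefficient ΣK = 3·0.3 + 4·1 + 2·0.24 = 5.38.
ΔP = [f·L/D + ΣK]·(ρV²/2) = [0.01356·28.59/0.359 + 5.38]·(1.125·20.04²/2) = [1.08 + 5.38]·225.9 = 1459 Pa.
ΔP = 1459 Pa = 0.01459 bar.

ΔP ≈ 0.01459 bar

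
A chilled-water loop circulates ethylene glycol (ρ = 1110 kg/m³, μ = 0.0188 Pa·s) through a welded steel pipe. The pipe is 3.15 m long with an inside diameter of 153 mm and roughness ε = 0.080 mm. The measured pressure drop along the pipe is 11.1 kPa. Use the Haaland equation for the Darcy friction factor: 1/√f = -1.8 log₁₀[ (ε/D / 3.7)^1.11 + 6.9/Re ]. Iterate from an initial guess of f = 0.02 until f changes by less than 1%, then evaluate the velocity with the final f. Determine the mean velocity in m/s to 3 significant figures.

V ≈ 6.70 m/s

Rearranging Darcy-Weisbach: V = √(2·ΔP·D/(f·L·ρ)). With ε/D = 8e-05/0.153 = 0.000523, iterate starting from f = 0.02:
  f = 0.02 → V = √(2·1.11e+04·0.153/(0.02·3.15·1110)) = 6.969 m/s; Re = ρVD/μ = 6.296e+04; f → 0.02151
  f = 0.02151 → V = 6.72 m/s; Re = 6.071e+04; f → 0.02163
Converged (Δf/f < 1%). With the final f = 0.02163: V = √(2·1.11e+04·0.153/(0.02163·3.15·1110)) = 6.701 m/s.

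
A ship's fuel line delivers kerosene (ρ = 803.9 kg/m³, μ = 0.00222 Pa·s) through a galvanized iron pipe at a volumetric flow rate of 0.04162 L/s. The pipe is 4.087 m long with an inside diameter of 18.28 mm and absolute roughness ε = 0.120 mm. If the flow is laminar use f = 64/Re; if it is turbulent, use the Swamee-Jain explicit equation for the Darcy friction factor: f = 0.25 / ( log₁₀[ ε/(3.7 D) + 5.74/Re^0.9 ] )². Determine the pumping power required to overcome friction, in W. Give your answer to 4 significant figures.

P ≈ 0.005735 W

Q = 0.04162 L/s = 0.04162/1000 = 4.162e-05 m³/s.
Cross-sectional area A = πD²/4 = π(0.01828)²/4 = 0.0002624 m²; mean velocity V = Q/A = 4.162e-05/0.0002624 = 0.1586 m/s.
Reynolds number Re = ρVD/μ = 803.9 · 0.1586 · 0.01828 / 0.00222 = 1050.
Re < 2300 → laminar flow, so f = 64/Re = 64/1050 = 0.06097 (the turbulent correlation is not needed).
Darcy-Weisbach: ΔP = f(L/D)(ρV²/2) = 0.06097·(4.087/0.01828)·(803.9·0.1586²/2) = 0.06097·223.6·10.11 = 137.8 Pa.
Pumping power P = QΔP = 4.162e-05·137.8 = 0.0057348 W = 0.005735 W.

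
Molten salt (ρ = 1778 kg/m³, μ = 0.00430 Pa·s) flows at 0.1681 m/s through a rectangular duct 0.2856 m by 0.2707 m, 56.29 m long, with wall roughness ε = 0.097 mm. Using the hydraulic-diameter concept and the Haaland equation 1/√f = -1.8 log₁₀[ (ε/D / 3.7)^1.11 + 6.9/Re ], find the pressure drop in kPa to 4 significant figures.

ΔP ≈ 0.1352 kPa

Hydraulic diameter D_h = 4A/P = 4·(0.2856·0.2707)/(2·(0.2856+0.2707)) = 0.3092/1.113 = 0.278 m.
Re = ρVD_h/μ = 1778·0.1681·0.278/0.0043 = 1.932e+04.
ε/D_h = 9.7e-05/0.278 = 0.000349; Haaland gives 1/√f = -1.8 log₁₀[3.4e-05+0.000357] = 6.134, so f = 0.02658.
ΔP = f(L/D_h)(ρV²/2) = 0.02658·56.29/0.278·25.12 = 135.2 Pa.
ΔP = 0.1352 kPa.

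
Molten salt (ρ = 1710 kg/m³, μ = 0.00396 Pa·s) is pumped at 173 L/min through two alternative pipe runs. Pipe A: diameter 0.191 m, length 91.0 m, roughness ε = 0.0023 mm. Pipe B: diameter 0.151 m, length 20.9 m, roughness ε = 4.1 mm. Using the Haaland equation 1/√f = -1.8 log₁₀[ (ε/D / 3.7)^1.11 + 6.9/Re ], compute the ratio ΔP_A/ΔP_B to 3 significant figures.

Pipe A: V = Q/A = 0.002883/0.02865 = 0.1006 m/s; Re = 8300; ε/D = 1.2e-05; Haaland → f = 0.03254; ΔP_A = f(L/D)(ρV²/2) = 134.2 Pa.
Pipe B: V = Q/A = 0.002883/0.01791 = 0.161 m/s; Re = 1.05e+04; ε/D = 0.0272; Haaland → f = 0.05799; ΔP_B = f(L/D)(ρV²/2) = 177.9 Pa.
ΔP_A/ΔP_B = 134.2/177.9 = 0.755.

ΔP_A/ΔP_B ≈ 0.755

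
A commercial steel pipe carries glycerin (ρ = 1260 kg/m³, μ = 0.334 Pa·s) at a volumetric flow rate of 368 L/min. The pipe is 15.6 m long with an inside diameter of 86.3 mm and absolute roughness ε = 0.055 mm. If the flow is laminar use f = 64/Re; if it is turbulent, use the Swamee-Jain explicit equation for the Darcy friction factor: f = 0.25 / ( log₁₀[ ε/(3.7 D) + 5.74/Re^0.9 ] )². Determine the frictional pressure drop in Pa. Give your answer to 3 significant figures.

ΔP ≈ 23500 Pa

Q = 368 L/min = 368/60000 = 0.006133 m³/s.
Cross-sectional area A = πD²/4 = π(0.0863)²/4 = 0.005849 m²; mean velocity V = Q/A = 0.006133/0.005849 = 1.049 m/s.
Reynolds number Re = ρVD/μ = 1260 · 1.049 · 0.0863 / 0.334 = 341.4.
Re < 2300 → laminar flow, so f = 64/Re = 64/341.4 = 0.1875 (the turbulent correlation is not needed).
Darcy-Weisbach: ΔP = f(L/D)(ρV²/2) = 0.1875·(15.6/0.0863)·(1260·1.049²/2) = 0.1875·180.8·692.6 = 2.347e+04 Pa.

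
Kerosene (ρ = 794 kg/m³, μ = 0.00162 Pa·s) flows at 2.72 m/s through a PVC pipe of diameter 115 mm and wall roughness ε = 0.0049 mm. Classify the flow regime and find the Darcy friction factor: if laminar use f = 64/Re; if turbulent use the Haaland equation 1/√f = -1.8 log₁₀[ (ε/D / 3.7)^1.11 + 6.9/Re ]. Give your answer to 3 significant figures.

Re = ρVD/μ = 794·2.72·0.115/0.00162 = 1.533e+05.
Re > 4000 → turbulent. ε/D = 4.9e-06/0.115 = 4.26e-05; Haaland: 1/√f = -1.8 log₁₀[3.3e-06 + 4.5e-05] = 7.769, so f = 0.01657.

f ≈ 0.0166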